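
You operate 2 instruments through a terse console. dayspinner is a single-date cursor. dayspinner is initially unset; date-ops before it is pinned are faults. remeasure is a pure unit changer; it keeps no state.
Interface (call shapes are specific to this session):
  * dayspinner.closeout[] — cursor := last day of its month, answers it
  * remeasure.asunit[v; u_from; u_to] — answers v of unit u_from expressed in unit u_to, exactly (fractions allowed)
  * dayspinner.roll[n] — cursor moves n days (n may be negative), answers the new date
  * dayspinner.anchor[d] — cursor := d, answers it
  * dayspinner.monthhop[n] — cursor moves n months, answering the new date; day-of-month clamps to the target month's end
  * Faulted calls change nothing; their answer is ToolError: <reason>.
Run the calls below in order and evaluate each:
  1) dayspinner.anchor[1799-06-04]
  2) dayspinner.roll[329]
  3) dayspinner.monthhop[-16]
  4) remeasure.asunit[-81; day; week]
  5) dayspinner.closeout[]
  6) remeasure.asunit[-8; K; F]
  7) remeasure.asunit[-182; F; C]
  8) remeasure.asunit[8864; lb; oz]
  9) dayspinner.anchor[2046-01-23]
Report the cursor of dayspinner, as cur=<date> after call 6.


Answer: cur=1798-12-31

Derivation:
% anchor d=1799-06-04
= 1799-06-04
% roll n=329
= 1800-04-29
% monthhop n=-16
= 1798-12-29
% asunit v=-81 u_from=day u_to=week
= -81/7
% closeout
= 1798-12-31
% asunit v=-8 u_from=K u_to=F
= -47407/100
% asunit v=-182 u_from=F u_to=C
= -1070/9
% asunit v=8864 u_from=lb u_to=oz
= 141824
% anchor d=2046-01-23
= 2046-01-23


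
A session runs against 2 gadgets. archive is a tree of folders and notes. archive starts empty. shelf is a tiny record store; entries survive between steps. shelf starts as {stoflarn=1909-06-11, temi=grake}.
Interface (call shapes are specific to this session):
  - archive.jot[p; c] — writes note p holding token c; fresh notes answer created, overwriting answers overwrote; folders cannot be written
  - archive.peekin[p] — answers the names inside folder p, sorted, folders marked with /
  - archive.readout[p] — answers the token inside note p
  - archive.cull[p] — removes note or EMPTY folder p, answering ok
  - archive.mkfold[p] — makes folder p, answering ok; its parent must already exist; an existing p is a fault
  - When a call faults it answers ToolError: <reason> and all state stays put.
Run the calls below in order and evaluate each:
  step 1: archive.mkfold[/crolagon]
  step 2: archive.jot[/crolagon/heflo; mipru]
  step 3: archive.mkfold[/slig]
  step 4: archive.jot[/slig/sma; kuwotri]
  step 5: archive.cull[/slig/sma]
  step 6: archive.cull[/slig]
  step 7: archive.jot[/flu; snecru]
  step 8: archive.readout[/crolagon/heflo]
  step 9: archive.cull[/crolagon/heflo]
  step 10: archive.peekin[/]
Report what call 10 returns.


CALL archive.mkfold[p='/crolagon']
RET  ok
CALL archive.jot[p='/crolagon/heflo'; c='mipru']
RET  created
CALL archive.mkfold[p='/slig']
RET  ok
CALL archive.jot[p='/slig/sma'; c='kuwotri']
RET  created
CALL archive.cull[p='/slig/sma']
RET  ok
CALL archive.cull[p='/slig']
RET  ok
CALL archive.jot[p='/flu'; c='snecru']
RET  created
CALL archive.readout[p='/crolagon/heflo']
RET  mipru
CALL archive.cull[p='/crolagon/heflo']
RET  ok
CALL archive.peekin[p='/']
RET  [crolagon/, flu]

Answer: [crolagon/, flu]


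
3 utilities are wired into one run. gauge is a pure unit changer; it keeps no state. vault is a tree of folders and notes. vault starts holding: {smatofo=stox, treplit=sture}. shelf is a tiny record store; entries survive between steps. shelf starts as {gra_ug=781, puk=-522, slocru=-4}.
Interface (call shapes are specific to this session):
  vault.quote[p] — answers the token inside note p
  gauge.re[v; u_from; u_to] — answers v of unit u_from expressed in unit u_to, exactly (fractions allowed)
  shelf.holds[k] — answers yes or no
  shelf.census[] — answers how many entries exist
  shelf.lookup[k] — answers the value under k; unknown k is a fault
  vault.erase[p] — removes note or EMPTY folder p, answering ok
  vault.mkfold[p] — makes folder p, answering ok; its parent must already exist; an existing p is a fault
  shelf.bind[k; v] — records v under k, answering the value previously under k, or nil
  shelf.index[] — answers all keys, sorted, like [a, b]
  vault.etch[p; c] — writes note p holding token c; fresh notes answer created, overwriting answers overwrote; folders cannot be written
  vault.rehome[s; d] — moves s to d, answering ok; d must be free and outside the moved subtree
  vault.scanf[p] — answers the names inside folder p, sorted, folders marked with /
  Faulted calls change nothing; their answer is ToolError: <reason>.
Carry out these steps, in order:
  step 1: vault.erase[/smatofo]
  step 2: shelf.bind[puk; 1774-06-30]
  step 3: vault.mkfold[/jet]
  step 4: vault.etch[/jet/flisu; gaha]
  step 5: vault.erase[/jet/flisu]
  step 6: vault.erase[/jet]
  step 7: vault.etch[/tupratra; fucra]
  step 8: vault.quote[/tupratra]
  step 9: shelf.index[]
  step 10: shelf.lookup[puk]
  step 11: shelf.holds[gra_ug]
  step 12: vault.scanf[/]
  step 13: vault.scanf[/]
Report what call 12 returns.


Answer: [treplit, tupratra]

Derivation:
CALL vault.erase[p=/smatofo]
RET  ok
CALL shelf.bind[k=puk; v=1774-06-30]
RET  -522
CALL vault.mkfold[p=/jet]
RET  ok
CALL vault.etch[p=/jet/flisu; c=gaha]
RET  created
CALL vault.erase[p=/jet/flisu]
RET  ok
CALL vault.erase[p=/jet]
RET  ok
CALL vault.etch[p=/tupratra; c=fucra]
RET  created
CALL vault.quote[p=/tupratra]
RET  fucra
CALL shelf.index[]
RET  [gra_ug, puk, slocru]
CALL shelf.lookup[k=puk]
RET  1774-06-30
CALL shelf.holds[k=gra_ug]
RET  yes
CALL vault.scanf[p=/]
RET  [treplit, tupratra]
CALL vault.scanf[p=/]
RET  [treplit, tupratra]


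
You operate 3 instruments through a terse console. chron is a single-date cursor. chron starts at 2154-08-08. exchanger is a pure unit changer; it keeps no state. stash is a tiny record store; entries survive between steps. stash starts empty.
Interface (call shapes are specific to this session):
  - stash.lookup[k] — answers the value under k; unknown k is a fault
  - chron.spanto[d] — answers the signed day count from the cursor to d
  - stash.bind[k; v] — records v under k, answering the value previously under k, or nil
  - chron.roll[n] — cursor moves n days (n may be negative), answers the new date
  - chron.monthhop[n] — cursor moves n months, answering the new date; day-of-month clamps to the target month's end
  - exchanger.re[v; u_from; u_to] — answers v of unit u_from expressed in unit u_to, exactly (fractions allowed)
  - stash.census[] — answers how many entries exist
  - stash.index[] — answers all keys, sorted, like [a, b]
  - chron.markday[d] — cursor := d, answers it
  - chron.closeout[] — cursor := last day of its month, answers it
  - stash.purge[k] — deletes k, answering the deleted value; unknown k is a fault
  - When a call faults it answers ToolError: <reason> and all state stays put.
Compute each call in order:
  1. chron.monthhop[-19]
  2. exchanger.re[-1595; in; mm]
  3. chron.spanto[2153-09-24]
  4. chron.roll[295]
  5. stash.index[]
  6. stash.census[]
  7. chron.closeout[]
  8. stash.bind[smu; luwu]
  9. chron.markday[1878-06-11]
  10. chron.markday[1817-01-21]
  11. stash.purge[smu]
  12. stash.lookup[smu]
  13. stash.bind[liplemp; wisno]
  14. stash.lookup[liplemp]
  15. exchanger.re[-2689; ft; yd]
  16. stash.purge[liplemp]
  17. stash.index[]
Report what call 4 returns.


I invoke chron.monthhop with n: -19, and observe 2153-01-08.
I try exchanger.re with v: -1595, u_from: in, u_to: mm: -40513.
Using chron.spanto with d: 2153-09-24, and see 259.
I use chron.roll with n: 295, which returns 2153-10-30.
Now I run stash.index(), — result: [].
Then stash.census(), giving 0.
Invoking chron.closeout(), — result: 2153-10-31.
I call stash.bind with k: smu, v: luwu, and see nil.
Now I run chron.markday with d: 1878-06-11, → 1878-06-11.
Next I call chron.markday with d: 1817-01-21, which returns 1817-01-21.
I try stash.purge with k: smu, and get luwu.
Next I call stash.lookup with k: smu, which returns ToolError: no such key smu.
I try stash.bind with k: liplemp, v: wisno, and get nil.
I call stash.lookup with k: liplemp, and observe wisno.
I use exchanger.re with v: -2689, u_from: ft, u_to: yd: -2689/3.
I invoke stash.purge with k: liplemp, giving wisno.
I invoke stash.index(), → [].

Answer: 2153-10-30


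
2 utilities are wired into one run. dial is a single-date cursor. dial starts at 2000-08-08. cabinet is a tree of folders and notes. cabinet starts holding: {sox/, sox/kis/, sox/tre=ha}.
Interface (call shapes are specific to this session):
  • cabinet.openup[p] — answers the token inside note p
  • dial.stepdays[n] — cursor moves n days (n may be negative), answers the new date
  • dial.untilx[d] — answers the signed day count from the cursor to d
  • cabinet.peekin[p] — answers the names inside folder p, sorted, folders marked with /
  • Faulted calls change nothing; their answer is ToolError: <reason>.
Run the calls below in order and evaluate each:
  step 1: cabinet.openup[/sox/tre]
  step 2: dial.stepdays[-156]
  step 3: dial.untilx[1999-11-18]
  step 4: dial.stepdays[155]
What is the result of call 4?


[in] cabinet.openup p: /sox/tre
  ha
[in] dial.stepdays n: -156
  2000-03-05
[in] dial.untilx d: 1999-11-18
  -108
[in] dial.stepdays n: 155
  2000-08-07

Answer: 2000-08-07


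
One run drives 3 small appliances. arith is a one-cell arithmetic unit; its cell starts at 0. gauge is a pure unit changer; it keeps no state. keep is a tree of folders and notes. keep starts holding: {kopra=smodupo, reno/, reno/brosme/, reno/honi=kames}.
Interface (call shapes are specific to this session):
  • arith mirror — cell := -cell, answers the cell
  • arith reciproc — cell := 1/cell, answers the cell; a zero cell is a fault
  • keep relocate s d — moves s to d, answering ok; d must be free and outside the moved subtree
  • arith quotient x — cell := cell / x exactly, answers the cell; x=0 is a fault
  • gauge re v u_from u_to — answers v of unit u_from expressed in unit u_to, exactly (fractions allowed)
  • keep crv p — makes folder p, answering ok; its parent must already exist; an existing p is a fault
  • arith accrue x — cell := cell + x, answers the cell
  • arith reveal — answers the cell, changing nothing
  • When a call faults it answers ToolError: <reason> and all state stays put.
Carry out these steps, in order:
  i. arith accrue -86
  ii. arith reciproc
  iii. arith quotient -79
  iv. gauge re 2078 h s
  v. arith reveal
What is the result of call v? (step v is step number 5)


Answer: 1/6794

Derivation:
> arith accrue x=-86
  -86
> arith reciproc
  -1/86
> arith quotient x=-79
  1/6794
> gauge re v=2078 u_from=h u_to=s
  7480800
> arith reveal
  1/6794


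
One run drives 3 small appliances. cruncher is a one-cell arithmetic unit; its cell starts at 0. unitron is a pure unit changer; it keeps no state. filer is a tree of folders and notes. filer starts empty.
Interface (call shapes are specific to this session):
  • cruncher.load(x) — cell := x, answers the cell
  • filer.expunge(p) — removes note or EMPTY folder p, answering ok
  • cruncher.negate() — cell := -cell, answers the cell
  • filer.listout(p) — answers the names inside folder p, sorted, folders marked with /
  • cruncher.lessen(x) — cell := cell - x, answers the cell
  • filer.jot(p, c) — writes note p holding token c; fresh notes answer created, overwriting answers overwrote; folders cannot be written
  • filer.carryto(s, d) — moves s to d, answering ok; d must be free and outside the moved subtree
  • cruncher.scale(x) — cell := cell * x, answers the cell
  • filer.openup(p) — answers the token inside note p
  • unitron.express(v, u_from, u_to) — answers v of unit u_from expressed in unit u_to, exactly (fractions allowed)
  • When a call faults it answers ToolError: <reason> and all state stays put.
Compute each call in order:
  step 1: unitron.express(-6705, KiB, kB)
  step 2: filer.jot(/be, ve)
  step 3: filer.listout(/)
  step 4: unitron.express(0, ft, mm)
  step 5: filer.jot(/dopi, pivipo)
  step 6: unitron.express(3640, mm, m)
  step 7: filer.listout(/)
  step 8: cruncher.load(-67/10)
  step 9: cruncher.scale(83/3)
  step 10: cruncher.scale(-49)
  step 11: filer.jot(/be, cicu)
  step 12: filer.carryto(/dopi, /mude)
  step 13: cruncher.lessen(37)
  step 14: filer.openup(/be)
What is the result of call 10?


Answer: 272489/30

Derivation:
→ unitron.express(v→-6705, u_from→KiB, u_to→kB)
← -171648/25
→ filer.jot(p→/be, c→ve)
← created
→ filer.listout(p→/)
← [be]
→ unitron.express(v→0, u_from→ft, u_to→mm)
← 0
→ filer.jot(p→/dopi, c→pivipo)
← created
→ unitron.express(v→3640, u_from→mm, u_to→m)
← 91/25
→ filer.listout(p→/)
← [be, dopi]
→ cruncher.load(x→-67/10)
← -67/10
→ cruncher.scale(x→83/3)
← -5561/30
→ cruncher.scale(x→-49)
← 272489/30
→ filer.jot(p→/be, c→cicu)
← overwrote
→ filer.carryto(s→/dopi, d→/mude)
← ok
→ cruncher.lessen(x→37)
← 271379/30
→ filer.openup(p→/be)
← cicu


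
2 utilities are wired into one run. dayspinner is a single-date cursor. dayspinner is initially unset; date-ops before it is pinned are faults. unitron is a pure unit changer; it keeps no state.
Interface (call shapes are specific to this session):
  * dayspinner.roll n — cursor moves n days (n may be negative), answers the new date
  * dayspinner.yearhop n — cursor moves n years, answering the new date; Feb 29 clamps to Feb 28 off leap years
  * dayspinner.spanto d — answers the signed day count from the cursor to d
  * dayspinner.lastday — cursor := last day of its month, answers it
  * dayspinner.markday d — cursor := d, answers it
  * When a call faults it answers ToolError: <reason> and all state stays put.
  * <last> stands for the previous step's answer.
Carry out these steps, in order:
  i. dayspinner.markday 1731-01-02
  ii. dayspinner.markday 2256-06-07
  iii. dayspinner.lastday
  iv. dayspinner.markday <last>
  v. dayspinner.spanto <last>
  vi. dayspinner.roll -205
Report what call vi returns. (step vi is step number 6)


Answer: 2255-12-08

Derivation:
·→ markday(1731-01-02)
·← 1731-01-02
·→ markday(2256-06-07)
·← 2256-06-07
·→ lastday()
·← 2256-06-30
·→ markday(<last>)
·← 2256-06-30
·→ spanto(<last>)
·← 0
·→ roll(-205)
·← 2255-12-08


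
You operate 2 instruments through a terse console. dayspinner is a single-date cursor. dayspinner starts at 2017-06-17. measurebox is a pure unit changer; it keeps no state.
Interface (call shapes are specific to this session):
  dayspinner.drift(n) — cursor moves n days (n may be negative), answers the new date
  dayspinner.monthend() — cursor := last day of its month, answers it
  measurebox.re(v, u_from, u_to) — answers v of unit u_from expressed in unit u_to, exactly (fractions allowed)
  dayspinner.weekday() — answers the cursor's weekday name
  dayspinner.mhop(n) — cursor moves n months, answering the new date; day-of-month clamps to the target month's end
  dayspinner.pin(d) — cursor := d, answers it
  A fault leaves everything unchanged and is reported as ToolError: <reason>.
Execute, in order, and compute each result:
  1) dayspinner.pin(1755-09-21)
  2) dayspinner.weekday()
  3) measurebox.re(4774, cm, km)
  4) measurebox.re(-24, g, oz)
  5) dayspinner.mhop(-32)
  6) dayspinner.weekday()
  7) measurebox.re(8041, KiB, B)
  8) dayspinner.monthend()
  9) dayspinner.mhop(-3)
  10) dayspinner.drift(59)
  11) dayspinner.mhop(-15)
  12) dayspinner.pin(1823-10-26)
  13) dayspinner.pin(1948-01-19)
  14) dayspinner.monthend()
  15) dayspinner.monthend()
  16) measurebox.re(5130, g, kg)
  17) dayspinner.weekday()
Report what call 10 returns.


Do: dayspinner.pin[d→1755-09-21]
See: 1755-09-21
Do: dayspinner.weekday[]
See: Sunday
Do: measurebox.re[v→4774; u_from→cm; u_to→km]
See: 2387/50000
Do: measurebox.re[v→-24; u_from→g; u_to→oz]
See: -38400000/45359237
Do: dayspinner.mhop[n→-32]
See: 1753-01-21
Do: dayspinner.weekday[]
See: Sunday
Do: measurebox.re[v→8041; u_from→KiB; u_to→B]
See: 8233984
Do: dayspinner.monthend[]
See: 1753-01-31
Do: dayspinner.mhop[n→-3]
See: 1752-10-31
Do: dayspinner.drift[n→59]
See: 1752-12-29
Do: dayspinner.mhop[n→-15]
See: 1751-09-29
Do: dayspinner.pin[d→1823-10-26]
See: 1823-10-26
Do: dayspinner.pin[d→1948-01-19]
See: 1948-01-19
Do: dayspinner.monthend[]
See: 1948-01-31
Do: dayspinner.monthend[]
See: 1948-01-31
Do: measurebox.re[v→5130; u_from→g; u_to→kg]
See: 513/100
Do: dayspinner.weekday[]
See: Saturday

Answer: 1752-12-29


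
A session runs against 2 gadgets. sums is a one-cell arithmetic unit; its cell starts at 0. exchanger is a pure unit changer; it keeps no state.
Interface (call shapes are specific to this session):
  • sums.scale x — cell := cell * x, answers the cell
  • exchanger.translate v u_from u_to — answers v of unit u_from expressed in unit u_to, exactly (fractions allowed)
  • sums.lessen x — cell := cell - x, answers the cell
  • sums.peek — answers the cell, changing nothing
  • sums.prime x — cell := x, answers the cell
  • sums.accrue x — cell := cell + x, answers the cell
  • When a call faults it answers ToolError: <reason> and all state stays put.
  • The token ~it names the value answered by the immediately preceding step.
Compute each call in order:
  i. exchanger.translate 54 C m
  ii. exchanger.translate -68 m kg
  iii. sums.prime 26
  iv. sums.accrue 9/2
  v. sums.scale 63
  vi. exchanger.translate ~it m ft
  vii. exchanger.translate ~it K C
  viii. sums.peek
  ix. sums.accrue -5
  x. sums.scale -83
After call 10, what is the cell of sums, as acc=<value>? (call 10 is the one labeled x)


Act: exchanger.translate[v=54; u_from=C; u_to=m]
Obs: ToolError: incompatible units
Act: exchanger.translate[v=-68; u_from=m; u_to=kg]
Obs: ToolError: incompatible units
Act: sums.prime[x=26]
Obs: 26
Act: sums.accrue[x=9/2]
Obs: 61/2
Act: sums.scale[x=63]
Obs: 3843/2
Act: exchanger.translate[v=~it; u_from=m; u_to=ft]
Obs: 800625/127
Act: exchanger.translate[v=~it; u_from=K; u_to=C]
Obs: 15318699/2540
Act: sums.peek[]
Obs: 3843/2
Act: sums.accrue[x=-5]
Obs: 3833/2
Act: sums.scale[x=-83]
Obs: -318139/2

Answer: acc=-318139/2


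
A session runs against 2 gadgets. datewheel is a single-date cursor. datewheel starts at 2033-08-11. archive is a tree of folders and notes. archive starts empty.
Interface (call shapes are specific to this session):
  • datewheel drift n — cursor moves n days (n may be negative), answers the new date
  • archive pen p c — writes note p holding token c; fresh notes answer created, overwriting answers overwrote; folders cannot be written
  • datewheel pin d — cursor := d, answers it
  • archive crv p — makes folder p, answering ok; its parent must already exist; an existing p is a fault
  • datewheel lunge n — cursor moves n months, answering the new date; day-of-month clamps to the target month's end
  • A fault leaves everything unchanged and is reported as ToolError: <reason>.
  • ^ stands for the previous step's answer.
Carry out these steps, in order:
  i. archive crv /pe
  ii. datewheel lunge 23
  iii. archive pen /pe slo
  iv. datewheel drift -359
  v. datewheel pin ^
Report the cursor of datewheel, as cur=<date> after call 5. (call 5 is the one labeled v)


Answer: cur=2034-07-17

Derivation:
Then archive crv on p=/pe, and see ok.
Calling datewheel lunge on n=23, and observe 2035-07-11.
Next I call archive pen on p=/pe, c=slo, yielding ToolError: is a directory.
Using datewheel drift on n=-359, and get 2034-07-17.
Using datewheel pin on d=^, — result: 2034-07-17.


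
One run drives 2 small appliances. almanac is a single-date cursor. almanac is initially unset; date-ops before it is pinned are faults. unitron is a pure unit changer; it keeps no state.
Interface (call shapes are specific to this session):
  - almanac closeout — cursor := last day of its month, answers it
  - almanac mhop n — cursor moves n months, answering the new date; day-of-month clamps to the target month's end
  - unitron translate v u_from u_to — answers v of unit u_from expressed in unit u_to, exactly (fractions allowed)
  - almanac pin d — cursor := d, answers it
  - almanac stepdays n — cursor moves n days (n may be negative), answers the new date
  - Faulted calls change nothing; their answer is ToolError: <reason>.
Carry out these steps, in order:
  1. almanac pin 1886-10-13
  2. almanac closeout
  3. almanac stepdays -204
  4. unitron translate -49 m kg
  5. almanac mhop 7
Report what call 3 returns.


Answer: 1886-04-10

Derivation:
-> almanac pin(d=1886-10-13)
<- 1886-10-13
-> almanac closeout()
<- 1886-10-31
-> almanac stepdays(n=-204)
<- 1886-04-10
-> unitron translate(v=-49, u_from=m, u_to=kg)
<- ToolError: incompatible units
-> almanac mhop(n=7)
<- 1886-11-10


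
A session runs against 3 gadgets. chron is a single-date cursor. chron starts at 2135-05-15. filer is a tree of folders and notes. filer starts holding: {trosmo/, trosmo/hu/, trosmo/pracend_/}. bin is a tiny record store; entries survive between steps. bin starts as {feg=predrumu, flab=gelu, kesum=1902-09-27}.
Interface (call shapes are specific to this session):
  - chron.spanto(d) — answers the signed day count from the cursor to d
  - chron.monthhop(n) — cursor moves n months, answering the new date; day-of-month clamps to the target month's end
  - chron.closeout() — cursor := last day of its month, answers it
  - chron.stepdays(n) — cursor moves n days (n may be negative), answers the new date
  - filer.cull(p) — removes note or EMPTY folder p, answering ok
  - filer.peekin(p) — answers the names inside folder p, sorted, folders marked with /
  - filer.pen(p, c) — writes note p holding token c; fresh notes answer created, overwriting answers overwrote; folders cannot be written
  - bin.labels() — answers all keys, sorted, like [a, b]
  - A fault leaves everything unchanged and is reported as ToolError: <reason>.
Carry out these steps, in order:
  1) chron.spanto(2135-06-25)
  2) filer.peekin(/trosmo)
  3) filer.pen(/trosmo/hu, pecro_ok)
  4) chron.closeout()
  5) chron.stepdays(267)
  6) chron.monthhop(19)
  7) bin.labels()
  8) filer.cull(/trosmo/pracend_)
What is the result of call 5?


-- 1. spanto(d→2135-06-25) ~> 41
-- 2. peekin(p→/trosmo) ~> [hu/, pracend_/]
-- 3. pen(p→/trosmo/hu, c→pecro_ok) ~> ToolError: is a directory
-- 4. closeout() ~> 2135-05-31
-- 5. stepdays(n→267) ~> 2136-02-22
-- 6. monthhop(n→19) ~> 2137-09-22
-- 7. labels() ~> [feg, flab, kesum]
-- 8. cull(p→/trosmo/pracend_) ~> ok

Answer: 2136-02-22


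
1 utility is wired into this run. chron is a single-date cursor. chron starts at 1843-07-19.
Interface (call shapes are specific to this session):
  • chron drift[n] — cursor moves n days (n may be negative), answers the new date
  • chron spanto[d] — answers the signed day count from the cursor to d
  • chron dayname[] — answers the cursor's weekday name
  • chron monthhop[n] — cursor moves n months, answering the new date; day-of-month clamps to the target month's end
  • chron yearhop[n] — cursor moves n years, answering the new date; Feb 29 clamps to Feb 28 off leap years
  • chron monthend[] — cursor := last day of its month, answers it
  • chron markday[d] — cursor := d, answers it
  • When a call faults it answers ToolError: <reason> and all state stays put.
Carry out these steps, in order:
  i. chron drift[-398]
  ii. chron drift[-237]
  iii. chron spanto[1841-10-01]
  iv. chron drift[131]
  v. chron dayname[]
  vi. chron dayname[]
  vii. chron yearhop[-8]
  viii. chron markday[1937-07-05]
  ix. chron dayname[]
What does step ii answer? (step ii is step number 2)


Answer: 1841-10-22

Derivation:
> chron drift -398
  1842-06-16
> chron drift -237
  1841-10-22
> chron spanto 1841-10-01
  -21
> chron drift 131
  1842-03-02
> chron dayname
  Wednesday
> chron dayname
  Wednesday
> chron yearhop -8
  1834-03-02
> chron markday 1937-07-05
  1937-07-05
> chron dayname
  Monday


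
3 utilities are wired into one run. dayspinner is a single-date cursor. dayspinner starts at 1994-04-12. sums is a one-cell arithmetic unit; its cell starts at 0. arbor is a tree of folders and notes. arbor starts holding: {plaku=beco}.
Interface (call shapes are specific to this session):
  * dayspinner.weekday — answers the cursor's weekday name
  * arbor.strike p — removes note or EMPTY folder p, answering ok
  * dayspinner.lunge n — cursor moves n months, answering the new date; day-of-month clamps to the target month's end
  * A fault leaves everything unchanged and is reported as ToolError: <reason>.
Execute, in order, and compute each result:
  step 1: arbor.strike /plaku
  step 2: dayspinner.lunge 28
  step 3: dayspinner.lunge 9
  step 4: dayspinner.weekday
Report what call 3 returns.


Step: arbor.strike[p→/plaku]
Result: ok
Step: dayspinner.lunge[n→28]
Result: 1996-08-12
Step: dayspinner.lunge[n→9]
Result: 1997-05-12
Step: dayspinner.weekday[]
Result: Monday

Answer: 1997-05-12


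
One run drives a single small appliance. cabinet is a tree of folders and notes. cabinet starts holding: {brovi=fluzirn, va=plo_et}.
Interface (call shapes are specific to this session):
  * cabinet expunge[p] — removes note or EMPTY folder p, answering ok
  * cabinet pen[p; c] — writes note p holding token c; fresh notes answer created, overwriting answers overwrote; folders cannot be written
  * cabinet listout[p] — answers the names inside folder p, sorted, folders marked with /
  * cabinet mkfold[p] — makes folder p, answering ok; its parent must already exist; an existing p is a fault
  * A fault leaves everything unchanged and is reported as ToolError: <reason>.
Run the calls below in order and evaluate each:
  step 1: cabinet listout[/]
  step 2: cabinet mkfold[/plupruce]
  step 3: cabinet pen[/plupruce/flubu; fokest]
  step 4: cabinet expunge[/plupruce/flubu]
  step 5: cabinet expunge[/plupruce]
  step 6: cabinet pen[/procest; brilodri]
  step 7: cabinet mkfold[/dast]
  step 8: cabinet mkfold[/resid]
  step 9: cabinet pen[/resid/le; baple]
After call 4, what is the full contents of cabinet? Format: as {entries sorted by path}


Answer: {brovi=fluzirn, plupruce/, va=plo_et}

Derivation:
Then cabinet listout(p→/), and get [brovi, va].
Using cabinet mkfold(p→/plupruce), and get ok.
I call cabinet pen(p→/plupruce/flubu, c→fokest), giving created.
Calling cabinet expunge(p→/plupruce/flubu), and get ok.
Invoking cabinet expunge(p→/plupruce): ok.
Now I run cabinet pen(p→/procest, c→brilodri), → created.
I invoke cabinet mkfold(p→/dast), → ok.
Using cabinet mkfold(p→/resid), → ok.
Now I run cabinet pen(p→/resid/le, c→baple), and get created.


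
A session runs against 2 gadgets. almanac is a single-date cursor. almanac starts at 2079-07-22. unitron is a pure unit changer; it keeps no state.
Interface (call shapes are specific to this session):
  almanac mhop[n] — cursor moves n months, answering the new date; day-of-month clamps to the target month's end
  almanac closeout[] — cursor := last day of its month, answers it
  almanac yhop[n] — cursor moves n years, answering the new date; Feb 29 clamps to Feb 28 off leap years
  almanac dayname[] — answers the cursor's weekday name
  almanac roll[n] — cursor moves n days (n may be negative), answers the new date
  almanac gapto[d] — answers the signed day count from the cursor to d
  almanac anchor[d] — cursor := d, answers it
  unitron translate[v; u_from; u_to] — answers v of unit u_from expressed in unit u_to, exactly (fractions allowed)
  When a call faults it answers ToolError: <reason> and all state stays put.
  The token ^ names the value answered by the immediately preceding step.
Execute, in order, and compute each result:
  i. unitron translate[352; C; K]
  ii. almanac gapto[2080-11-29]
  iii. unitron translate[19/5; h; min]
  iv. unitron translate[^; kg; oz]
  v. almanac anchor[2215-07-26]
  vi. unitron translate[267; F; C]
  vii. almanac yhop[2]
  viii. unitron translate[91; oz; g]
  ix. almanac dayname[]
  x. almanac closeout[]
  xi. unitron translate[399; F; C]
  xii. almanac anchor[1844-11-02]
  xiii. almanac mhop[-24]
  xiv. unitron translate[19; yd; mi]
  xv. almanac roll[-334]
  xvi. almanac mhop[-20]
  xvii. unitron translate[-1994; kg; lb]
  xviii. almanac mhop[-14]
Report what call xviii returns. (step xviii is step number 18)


Answer: 1839-02-03

Derivation:
$ unitron translate v: 352 u_from: C u_to: K
= 12503/20
$ almanac gapto d: 2080-11-29
= 496
$ unitron translate v: 19/5 u_from: h u_to: min
= 228
$ unitron translate v: ^ u_from: kg u_to: oz
= 364800000000/45359237
$ almanac anchor d: 2215-07-26
= 2215-07-26
$ unitron translate v: 267 u_from: F u_to: C
= 1175/9
$ almanac yhop n: 2
= 2217-07-26
$ unitron translate v: 91 u_from: oz u_to: g
= 4127690567/1600000
$ almanac dayname
= Saturday
$ almanac closeout
= 2217-07-31
$ unitron translate v: 399 u_from: F u_to: C
= 1835/9
$ almanac anchor d: 1844-11-02
= 1844-11-02
$ almanac mhop n: -24
= 1842-11-02
$ unitron translate v: 19 u_from: yd u_to: mi
= 19/1760
$ almanac roll n: -334
= 1841-12-03
$ almanac mhop n: -20
= 1840-04-03
$ unitron translate v: -1994 u_from: kg u_to: lb
= -199400000000/45359237
$ almanac mhop n: -14
= 1839-02-03


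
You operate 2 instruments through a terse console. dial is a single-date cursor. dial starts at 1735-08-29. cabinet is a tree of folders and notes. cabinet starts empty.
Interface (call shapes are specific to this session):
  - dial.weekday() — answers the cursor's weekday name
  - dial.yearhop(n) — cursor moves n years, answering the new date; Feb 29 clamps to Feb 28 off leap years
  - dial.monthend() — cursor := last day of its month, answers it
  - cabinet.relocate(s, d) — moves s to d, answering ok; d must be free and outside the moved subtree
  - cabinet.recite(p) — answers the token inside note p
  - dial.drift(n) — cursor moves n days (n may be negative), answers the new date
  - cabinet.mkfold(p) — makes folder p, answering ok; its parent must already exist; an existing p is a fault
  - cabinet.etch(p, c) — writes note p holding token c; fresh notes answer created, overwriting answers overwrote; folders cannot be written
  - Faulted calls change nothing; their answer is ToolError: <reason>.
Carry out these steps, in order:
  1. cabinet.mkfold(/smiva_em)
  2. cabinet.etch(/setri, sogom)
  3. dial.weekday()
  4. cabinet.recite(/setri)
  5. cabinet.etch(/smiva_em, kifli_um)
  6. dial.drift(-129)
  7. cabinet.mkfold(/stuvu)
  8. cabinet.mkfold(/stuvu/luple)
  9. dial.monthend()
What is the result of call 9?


Answer: 1735-04-30

Derivation:
~$ cabinet.mkfold p: /smiva_em
  ok
~$ cabinet.etch p: /setri c: sogom
  created
~$ dial.weekday
  Monday
~$ cabinet.recite p: /setri
  sogom
~$ cabinet.etch p: /smiva_em c: kifli_um
  ToolError: is a directory
~$ dial.drift n: -129
  1735-04-22
~$ cabinet.mkfold p: /stuvu
  ok
~$ cabinet.mkfold p: /stuvu/luple
  ok
~$ dial.monthend
  1735-04-30


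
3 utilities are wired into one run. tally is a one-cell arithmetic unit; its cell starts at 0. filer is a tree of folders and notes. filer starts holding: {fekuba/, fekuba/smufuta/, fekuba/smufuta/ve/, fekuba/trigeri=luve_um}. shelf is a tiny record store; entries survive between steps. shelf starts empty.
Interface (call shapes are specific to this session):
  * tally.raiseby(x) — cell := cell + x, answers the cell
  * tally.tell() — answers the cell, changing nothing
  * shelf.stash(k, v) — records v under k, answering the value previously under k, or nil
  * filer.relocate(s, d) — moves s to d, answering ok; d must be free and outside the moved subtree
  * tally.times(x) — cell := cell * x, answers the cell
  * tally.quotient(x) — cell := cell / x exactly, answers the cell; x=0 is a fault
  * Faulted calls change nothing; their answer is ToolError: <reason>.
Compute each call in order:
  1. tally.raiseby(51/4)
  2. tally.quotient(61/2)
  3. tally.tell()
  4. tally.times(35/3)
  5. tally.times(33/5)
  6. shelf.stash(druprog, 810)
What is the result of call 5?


Answer: 3927/122

Derivation:
;; 1. raiseby(x='51/4') == 51/4
;; 2. quotient(x='61/2') == 51/122
;; 3. tell() == 51/122
;; 4. times(x='35/3') == 595/122
;; 5. times(x='33/5') == 3927/122
;; 6. stash(k='druprog', v='810') == nil


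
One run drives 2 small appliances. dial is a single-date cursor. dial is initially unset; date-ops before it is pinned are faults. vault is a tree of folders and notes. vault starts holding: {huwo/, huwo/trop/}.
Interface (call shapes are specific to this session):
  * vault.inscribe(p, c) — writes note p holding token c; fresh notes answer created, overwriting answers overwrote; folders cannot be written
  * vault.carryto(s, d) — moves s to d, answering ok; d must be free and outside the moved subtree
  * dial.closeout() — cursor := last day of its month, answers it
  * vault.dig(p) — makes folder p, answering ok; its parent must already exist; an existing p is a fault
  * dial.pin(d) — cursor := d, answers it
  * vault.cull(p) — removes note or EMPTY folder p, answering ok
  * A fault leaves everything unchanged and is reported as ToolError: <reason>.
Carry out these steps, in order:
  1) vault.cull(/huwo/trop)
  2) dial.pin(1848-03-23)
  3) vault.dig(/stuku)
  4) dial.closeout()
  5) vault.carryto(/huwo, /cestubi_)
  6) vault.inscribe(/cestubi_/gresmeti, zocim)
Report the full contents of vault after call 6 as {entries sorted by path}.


Answer: {cestubi_/, cestubi_/gresmeti=zocim, stuku/}

Derivation:
// cull(p→/huwo/trop) == ok
// pin(d→1848-03-23) == 1848-03-23
// dig(p→/stuku) == ok
// closeout() == 1848-03-31
// carryto(s→/huwo, d→/cestubi_) == ok
// inscribe(p→/cestubi_/gresmeti, c→zocim) == created


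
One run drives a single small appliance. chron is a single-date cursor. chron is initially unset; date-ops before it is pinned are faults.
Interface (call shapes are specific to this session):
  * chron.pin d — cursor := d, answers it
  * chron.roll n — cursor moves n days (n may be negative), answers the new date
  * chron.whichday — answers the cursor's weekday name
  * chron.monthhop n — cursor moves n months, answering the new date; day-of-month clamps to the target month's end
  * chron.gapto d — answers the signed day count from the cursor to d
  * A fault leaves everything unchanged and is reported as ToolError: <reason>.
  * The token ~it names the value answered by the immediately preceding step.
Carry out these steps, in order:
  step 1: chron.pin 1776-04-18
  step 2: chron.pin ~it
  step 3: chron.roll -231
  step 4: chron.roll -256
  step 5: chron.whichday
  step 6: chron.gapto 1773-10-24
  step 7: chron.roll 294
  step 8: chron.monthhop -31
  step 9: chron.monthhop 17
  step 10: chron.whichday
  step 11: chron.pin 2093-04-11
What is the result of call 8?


Calling chron.pin(d=1776-04-18), yielding 1776-04-18.
Calling chron.pin(d=~it), and observe 1776-04-18.
I try chron.roll(n=-231): 1775-08-31.
Using chron.roll(n=-256), giving 1774-12-18.
Invoking chron.whichday(), and see Sunday.
Now I run chron.gapto(d=1773-10-24), and observe -420.
Next I call chron.roll(n=294), yielding 1775-10-08.
Invoking chron.monthhop(n=-31), and see 1773-03-08.
I try chron.monthhop(n=17), and get 1774-08-08.
I use chron.whichday, giving Monday.
I use chron.pin(d=2093-04-11), which returns 2093-04-11.

Answer: 1773-03-08


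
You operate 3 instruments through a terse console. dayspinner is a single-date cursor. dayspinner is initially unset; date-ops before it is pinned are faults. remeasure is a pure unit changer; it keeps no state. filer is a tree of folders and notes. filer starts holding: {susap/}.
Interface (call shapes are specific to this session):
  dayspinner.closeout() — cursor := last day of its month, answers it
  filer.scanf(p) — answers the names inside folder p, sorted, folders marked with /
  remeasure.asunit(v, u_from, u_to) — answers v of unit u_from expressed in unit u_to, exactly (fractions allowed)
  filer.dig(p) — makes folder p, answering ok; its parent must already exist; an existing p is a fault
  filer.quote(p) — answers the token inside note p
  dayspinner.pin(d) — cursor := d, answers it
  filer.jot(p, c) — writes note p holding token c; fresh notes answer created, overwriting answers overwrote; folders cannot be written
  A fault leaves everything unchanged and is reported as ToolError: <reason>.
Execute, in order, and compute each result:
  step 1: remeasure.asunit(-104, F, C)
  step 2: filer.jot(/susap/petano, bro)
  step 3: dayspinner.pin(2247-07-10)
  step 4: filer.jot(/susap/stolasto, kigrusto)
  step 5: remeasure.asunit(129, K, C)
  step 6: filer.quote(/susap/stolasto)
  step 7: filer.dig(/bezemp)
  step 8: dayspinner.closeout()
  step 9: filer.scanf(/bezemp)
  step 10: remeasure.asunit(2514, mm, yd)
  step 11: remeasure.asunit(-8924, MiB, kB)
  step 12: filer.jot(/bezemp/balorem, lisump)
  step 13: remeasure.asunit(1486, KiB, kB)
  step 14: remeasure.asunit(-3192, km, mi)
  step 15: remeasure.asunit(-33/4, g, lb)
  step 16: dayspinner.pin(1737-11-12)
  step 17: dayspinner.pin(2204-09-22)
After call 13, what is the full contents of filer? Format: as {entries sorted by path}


>>> asunit v: -104 u_from: F u_to: C
[out] -680/9
>>> jot p: /susap/petano c: bro
[out] created
>>> pin d: 2247-07-10
[out] 2247-07-10
>>> jot p: /susap/stolasto c: kigrusto
[out] created
>>> asunit v: 129 u_from: K u_to: C
[out] -2883/20
>>> quote p: /susap/stolasto
[out] kigrusto
>>> dig p: /bezemp
[out] ok
>>> closeout
[out] 2247-07-31
>>> scanf p: /bezemp
[out] []
>>> asunit v: 2514 u_from: mm u_to: yd
[out] 2095/762
>>> asunit v: -8924 u_from: MiB u_to: kB
[out] -1169686528/125
>>> jot p: /bezemp/balorem c: lisump
[out] created
>>> asunit v: 1486 u_from: KiB u_to: kB
[out] 190208/125
>>> asunit v: -3192 u_from: km u_to: mi
[out] -8312500/4191
>>> asunit v: -33/4 u_from: g u_to: lb
[out] -75000/4123567
>>> pin d: 1737-11-12
[out] 1737-11-12
>>> pin d: 2204-09-22
[out] 2204-09-22

Answer: {bezemp/, bezemp/balorem=lisump, susap/, susap/petano=bro, susap/stolasto=kigrusto}


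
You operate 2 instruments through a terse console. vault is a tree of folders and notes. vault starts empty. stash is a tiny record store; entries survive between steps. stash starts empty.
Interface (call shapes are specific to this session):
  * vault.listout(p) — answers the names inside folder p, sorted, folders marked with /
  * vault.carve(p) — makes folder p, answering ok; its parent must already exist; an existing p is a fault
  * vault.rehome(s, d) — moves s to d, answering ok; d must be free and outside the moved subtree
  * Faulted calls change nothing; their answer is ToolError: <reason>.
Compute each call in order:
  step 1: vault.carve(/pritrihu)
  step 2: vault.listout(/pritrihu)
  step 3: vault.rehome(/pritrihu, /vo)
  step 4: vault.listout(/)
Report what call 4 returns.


Answer: [vo/]

Derivation:
>> carve(p→/pritrihu)
<< ok
>> listout(p→/pritrihu)
<< []
>> rehome(s→/pritrihu, d→/vo)
<< ok
>> listout(p→/)
<< [vo/]


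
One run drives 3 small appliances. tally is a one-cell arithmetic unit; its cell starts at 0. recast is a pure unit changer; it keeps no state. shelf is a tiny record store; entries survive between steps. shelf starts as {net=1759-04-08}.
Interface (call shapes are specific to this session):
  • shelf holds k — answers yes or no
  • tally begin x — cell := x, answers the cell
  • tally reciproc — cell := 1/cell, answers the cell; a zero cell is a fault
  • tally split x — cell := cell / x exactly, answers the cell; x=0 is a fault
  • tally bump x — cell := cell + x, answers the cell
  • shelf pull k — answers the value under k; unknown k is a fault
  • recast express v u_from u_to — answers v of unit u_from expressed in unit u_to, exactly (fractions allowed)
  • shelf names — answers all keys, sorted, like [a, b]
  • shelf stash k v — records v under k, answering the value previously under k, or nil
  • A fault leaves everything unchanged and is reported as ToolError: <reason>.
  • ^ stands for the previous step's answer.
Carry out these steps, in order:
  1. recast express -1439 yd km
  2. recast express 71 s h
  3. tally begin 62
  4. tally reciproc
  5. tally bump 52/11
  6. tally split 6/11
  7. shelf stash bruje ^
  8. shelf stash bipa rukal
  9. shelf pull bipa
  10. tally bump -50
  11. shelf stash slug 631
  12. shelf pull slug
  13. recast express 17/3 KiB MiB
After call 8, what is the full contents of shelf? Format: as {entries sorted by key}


Answer: {bipa=rukal, bruje=3235/372, net=1759-04-08}

Derivation:
[in] recast express v='-1439' u_from='yd' u_to='km'
[out] -1644777/1250000
[in] recast express v='71' u_from='s' u_to='h'
[out] 71/3600
[in] tally begin x='62'
[out] 62
[in] tally reciproc
[out] 1/62
[in] tally bump x='52/11'
[out] 3235/682
[in] tally split x='6/11'
[out] 3235/372
[in] shelf stash k='bruje' v='^'
[out] nil
[in] shelf stash k='bipa' v='rukal'
[out] nil
[in] shelf pull k='bipa'
[out] rukal
[in] tally bump x='-50'
[out] -15365/372
[in] shelf stash k='slug' v='631'
[out] nil
[in] shelf pull k='slug'
[out] 631
[in] recast express v='17/3' u_from='KiB' u_to='MiB'
[out] 17/3072
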